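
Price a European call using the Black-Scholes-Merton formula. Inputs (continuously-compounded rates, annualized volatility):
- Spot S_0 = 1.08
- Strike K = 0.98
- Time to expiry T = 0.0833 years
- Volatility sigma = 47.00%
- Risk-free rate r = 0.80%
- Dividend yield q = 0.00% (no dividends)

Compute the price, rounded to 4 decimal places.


d1 = (ln(S/K) + (r - q + 0.5*sigma^2) * T) / (sigma * sqrt(T)) = 0.78901950
d2 = d1 - sigma * sqrt(T) = 0.65336933
exp(-rT) = 0.99933382; exp(-qT) = 1.00000000
C = S_0 * exp(-qT) * N(d1) - K * exp(-rT) * N(d2)
N(d1) = 0.78494970; N(d2) = 0.74324090
C = 1.0800 * 1.00000000 * 0.78494970 - 0.9800 * 0.99933382 * 0.74324090 = 0.1199

Answer: Price = 0.1199


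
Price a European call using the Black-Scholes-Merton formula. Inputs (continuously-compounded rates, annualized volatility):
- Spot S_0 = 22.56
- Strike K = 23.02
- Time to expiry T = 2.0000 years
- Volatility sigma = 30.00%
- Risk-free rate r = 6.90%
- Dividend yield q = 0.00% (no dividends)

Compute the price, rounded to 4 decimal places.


d1 = (ln(S/K) + (r - q + 0.5*sigma^2) * T) / (sigma * sqrt(T)) = 0.48982471
d2 = d1 - sigma * sqrt(T) = 0.06556064
exp(-rT) = 0.87109869; exp(-qT) = 1.00000000
C = S_0 * exp(-qT) * N(d1) - K * exp(-rT) * N(d2)
N(d1) = 0.68787103; N(d2) = 0.52613619
C = 22.5600 * 1.00000000 * 0.68787103 - 23.0200 * 0.87109869 * 0.52613619 = 4.9679

Answer: Price = 4.9679


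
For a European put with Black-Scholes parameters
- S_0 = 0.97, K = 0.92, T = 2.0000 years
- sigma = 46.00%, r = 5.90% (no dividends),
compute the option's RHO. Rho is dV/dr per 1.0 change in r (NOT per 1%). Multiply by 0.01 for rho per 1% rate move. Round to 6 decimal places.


d1 = 0.5880090957; d2 = -0.0625291430
phi(d1) = 0.3356065184; exp(-qT) = 1.0000000000; exp(-rT) = 0.8886960526
N(-d2) = 0.5249292727
Rho = -K*T*exp(-rT)*N(-d2) = -0.9200 * 2.0000 * 0.8886960526 * 0.5249292727 = -0.858365

Answer: Rho = -0.858365


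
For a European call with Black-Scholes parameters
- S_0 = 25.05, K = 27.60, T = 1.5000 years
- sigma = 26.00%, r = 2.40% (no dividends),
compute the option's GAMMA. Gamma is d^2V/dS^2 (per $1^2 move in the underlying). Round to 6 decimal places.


d1 = -0.0321635124; d2 = -0.3505971790
phi(d1) = 0.3987359826; exp(-qT) = 1.0000000000; exp(-rT) = 0.9646402935
Gamma = exp(-qT) * phi(d1) / (S * sigma * sqrt(T)) = 1.0000000000 * 0.3987359826 / (25.0500 * 0.2600 * 1.2247448714) = 0.049987

Answer: Gamma = 0.049987


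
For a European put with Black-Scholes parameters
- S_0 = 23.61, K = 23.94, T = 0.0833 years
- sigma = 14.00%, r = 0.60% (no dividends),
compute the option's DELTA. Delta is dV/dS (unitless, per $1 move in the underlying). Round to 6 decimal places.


Answer: Delta = -0.622079

Derivation:
d1 = -0.3109457440; d2 = -0.3513521791
phi(d1) = 0.3801147261; exp(-qT) = 1.0000000000; exp(-rT) = 0.9995003249
N(-d1) = 0.6220790658
Delta = -exp(-qT) * N(-d1) = -1.0000000000 * 0.6220790658 = -0.622079


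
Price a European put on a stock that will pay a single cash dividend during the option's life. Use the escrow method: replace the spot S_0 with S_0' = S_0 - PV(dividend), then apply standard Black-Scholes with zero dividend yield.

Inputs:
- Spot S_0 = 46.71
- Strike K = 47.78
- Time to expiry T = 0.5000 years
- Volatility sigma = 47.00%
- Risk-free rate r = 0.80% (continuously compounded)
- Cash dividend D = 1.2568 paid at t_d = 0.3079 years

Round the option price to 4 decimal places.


Answer: Price = 7.2642

Derivation:
PV(D) = D * exp(-r * t_d) = 1.2568 * 0.99753983 = 1.25370806
S_0' = S_0 - PV(D) = 46.7100 - 1.25370806 = 45.45629194
d1 = (ln(S_0'/K) + (r + sigma^2/2)*T) / (sigma*sqrt(T)) = 0.02819131
d2 = d1 - sigma*sqrt(T) = -0.30414888
exp(-rT) = 0.99600799
N(-d1) = 0.48875478; N(-d2) = 0.61949276
P = K * exp(-rT) * N(-d2) - S_0' * N(-d1) = 47.7800 * 0.99600799 * 0.61949276 - 45.45629194 * 0.48875478 = 7.2642


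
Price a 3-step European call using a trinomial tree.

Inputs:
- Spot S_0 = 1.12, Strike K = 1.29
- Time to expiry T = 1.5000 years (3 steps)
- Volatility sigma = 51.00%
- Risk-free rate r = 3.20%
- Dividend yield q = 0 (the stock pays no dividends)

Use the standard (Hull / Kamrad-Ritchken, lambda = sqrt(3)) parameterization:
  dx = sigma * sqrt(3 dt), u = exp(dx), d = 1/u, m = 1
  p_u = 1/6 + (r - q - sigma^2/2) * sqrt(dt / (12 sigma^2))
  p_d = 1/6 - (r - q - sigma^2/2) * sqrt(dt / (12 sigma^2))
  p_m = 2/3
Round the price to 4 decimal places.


Answer: Price = V(0,0) = 0.2303

Derivation:
dt = T/N = 0.500000; dx = sigma*sqrt(3*dt) = 0.624620
u = exp(dx) = 1.867536; d = 1/u = 0.535465
p_u = 0.127423, p_m = 0.666667, p_d = 0.205911
Discount per step: exp(-r*dt) = 0.984127
Stock lattice S(k, j) with j the centered position index:
  k=0: S(0,+0) = 1.1200
  k=1: S(1,-1) = 0.5997; S(1,+0) = 1.1200; S(1,+1) = 2.0916
  k=2: S(2,-2) = 0.3211; S(2,-1) = 0.5997; S(2,+0) = 1.1200; S(2,+1) = 2.0916; S(2,+2) = 3.9062
  k=3: S(3,-3) = 0.1720; S(3,-2) = 0.3211; S(3,-1) = 0.5997; S(3,+0) = 1.1200; S(3,+1) = 2.0916; S(3,+2) = 3.9062; S(3,+3) = 7.2950
Terminal payoffs V(N, j) = max(S_T - K, 0):
  V(3,-3) = 0.000000; V(3,-2) = 0.000000; V(3,-1) = 0.000000; V(3,+0) = 0.000000; V(3,+1) = 0.801640; V(3,+2) = 2.616213; V(3,+3) = 6.004994
Backward induction: V(k, j) = exp(-r*dt) * [p_u * V(k+1, j+1) + p_m * V(k+1, j) + p_d * V(k+1, j-1)]
  V(2,-2) = exp(-r*dt) * [p_u*0.000000 + p_m*0.000000 + p_d*0.000000] = 0.000000
  V(2,-1) = exp(-r*dt) * [p_u*0.000000 + p_m*0.000000 + p_d*0.000000] = 0.000000
  V(2,+0) = exp(-r*dt) * [p_u*0.801640 + p_m*0.000000 + p_d*0.000000] = 0.100526
  V(2,+1) = exp(-r*dt) * [p_u*2.616213 + p_m*0.801640 + p_d*0.000000] = 0.854018
  V(2,+2) = exp(-r*dt) * [p_u*6.004994 + p_m*2.616213 + p_d*0.801640] = 2.631932
  V(1,-1) = exp(-r*dt) * [p_u*0.100526 + p_m*0.000000 + p_d*0.000000] = 0.012606
  V(1,+0) = exp(-r*dt) * [p_u*0.854018 + p_m*0.100526 + p_d*0.000000] = 0.173048
  V(1,+1) = exp(-r*dt) * [p_u*2.631932 + p_m*0.854018 + p_d*0.100526] = 0.910724
  V(0,+0) = exp(-r*dt) * [p_u*0.910724 + p_m*0.173048 + p_d*0.012606] = 0.230293


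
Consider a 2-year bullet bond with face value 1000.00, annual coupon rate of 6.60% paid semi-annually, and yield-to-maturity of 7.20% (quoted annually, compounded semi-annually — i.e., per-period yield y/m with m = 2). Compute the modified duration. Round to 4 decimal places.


Answer: Modified duration = 1.8394

Derivation:
Coupon per period c = face * coupon_rate / m = 33.000000
Periods per year m = 2; per-period yield y/m = 0.036000
Number of cashflows N = 4
Cashflows (t years, CF_t, discount factor 1/(1+y/m)^(m*t), PV):
  t = 0.5000: CF_t = 33.000000, DF = 0.965251, PV = 31.853282
  t = 1.0000: CF_t = 33.000000, DF = 0.931709, PV = 30.746411
  t = 1.5000: CF_t = 33.000000, DF = 0.899333, PV = 29.678003
  t = 2.0000: CF_t = 1033.000000, DF = 0.868082, PV = 896.729175
Price P = sum_t PV_t = 989.006871
First compute Macaulay numerator sum_t t * PV_t:
  t * PV_t at t = 0.5000: 15.926641
  t * PV_t at t = 1.0000: 30.746411
  t * PV_t at t = 1.5000: 44.517004
  t * PV_t at t = 2.0000: 1793.458351
Macaulay duration D = 1884.648407 / 989.006871 = 1.905597
Modified duration = D / (1 + y/m) = 1.905597 / (1 + 0.036000) = 1.839379


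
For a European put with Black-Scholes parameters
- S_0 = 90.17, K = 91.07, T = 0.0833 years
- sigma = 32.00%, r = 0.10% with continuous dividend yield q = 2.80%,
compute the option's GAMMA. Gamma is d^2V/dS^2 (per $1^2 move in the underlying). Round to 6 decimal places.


d1 = -0.0857082360; d2 = -0.1780658021
phi(d1) = 0.3974796727; exp(-qT) = 0.9976703179; exp(-rT) = 0.9999167035
Gamma = exp(-qT) * phi(d1) / (S * sigma * sqrt(T)) = 0.9976703179 * 0.3974796727 / (90.1700 * 0.3200 * 0.2886173938) = 0.047618

Answer: Gamma = 0.047618


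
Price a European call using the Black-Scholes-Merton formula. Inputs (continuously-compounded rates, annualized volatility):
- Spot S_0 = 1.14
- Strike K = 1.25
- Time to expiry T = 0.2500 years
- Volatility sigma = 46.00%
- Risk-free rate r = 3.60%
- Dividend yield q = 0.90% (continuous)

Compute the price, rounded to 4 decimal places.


d1 = (ln(S/K) + (r - q + 0.5*sigma^2) * T) / (sigma * sqrt(T)) = -0.25615343
d2 = d1 - sigma * sqrt(T) = -0.48615343
exp(-rT) = 0.99104038; exp(-qT) = 0.99775253
C = S_0 * exp(-qT) * N(d1) - K * exp(-rT) * N(d2)
N(d1) = 0.39891618; N(d2) = 0.31342919
C = 1.1400 * 0.99775253 * 0.39891618 - 1.2500 * 0.99104038 * 0.31342919 = 0.0655

Answer: Price = 0.0655


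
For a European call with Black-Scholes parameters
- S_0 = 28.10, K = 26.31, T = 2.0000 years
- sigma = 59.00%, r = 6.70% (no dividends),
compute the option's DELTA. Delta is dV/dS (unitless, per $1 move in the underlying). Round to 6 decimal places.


Answer: Delta = 0.744305

Derivation:
d1 = 0.6566750642; d2 = -0.1777109376
phi(d1) = 0.3215669214; exp(-qT) = 1.0000000000; exp(-rT) = 0.8745900646
N(d1) = 0.7443050643
Delta = exp(-qT) * N(d1) = 1.0000000000 * 0.7443050643 = 0.744305


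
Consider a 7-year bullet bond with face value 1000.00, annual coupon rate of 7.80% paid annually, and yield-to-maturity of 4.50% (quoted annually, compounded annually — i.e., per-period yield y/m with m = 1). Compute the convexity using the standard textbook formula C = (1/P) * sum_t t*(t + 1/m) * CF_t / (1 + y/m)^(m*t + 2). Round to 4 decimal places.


Answer: Convexity = 39.4515

Derivation:
Coupon per period c = face * coupon_rate / m = 78.000000
Periods per year m = 1; per-period yield y/m = 0.045000
Number of cashflows N = 7
Cashflows (t years, CF_t, discount factor 1/(1+y/m)^(m*t), PV):
  t = 1.0000: CF_t = 78.000000, DF = 0.956938, PV = 74.641148
  t = 2.0000: CF_t = 78.000000, DF = 0.915730, PV = 71.426936
  t = 3.0000: CF_t = 78.000000, DF = 0.876297, PV = 68.351135
  t = 4.0000: CF_t = 78.000000, DF = 0.838561, PV = 65.407785
  t = 5.0000: CF_t = 78.000000, DF = 0.802451, PV = 62.591182
  t = 6.0000: CF_t = 78.000000, DF = 0.767896, PV = 59.895868
  t = 7.0000: CF_t = 1078.000000, DF = 0.734828, PV = 792.145077
Price P = sum_t PV_t = 1194.459131
Convexity numerator sum_t t*(t + 1/m) * CF_t / (1+y/m)^(m*t + 2):
  t = 1.0000: term = 136.702270
  t = 2.0000: term = 392.446709
  t = 3.0000: term = 751.094180
  t = 4.0000: term = 1197.917352
  t = 5.0000: term = 1719.498591
  t = 6.0000: term = 2303.634476
  t = 7.0000: term = 40621.894493
Convexity = (1/P) * sum = 47123.188070 / 1194.459131 = 39.451486


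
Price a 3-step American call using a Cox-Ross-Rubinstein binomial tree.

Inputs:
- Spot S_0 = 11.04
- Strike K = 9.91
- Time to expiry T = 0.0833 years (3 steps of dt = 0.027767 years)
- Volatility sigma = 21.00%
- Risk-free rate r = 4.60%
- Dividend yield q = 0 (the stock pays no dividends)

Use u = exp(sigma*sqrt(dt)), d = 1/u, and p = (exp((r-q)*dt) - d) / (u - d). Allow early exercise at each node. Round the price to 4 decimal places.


Answer: Price = V(0,0) = 1.1679

Derivation:
dt = T/N = 0.027767
u = exp(sigma*sqrt(dt)) = 1.035612; d = 1/u = 0.965612
p = (exp((r-q)*dt) - d) / (u - d) = 0.509511
Discount per step: exp(-r*dt) = 0.998724
Stock lattice S(k, i) with i counting down-moves:
  k=0: S(0,0) = 11.0400
  k=1: S(1,0) = 11.4332; S(1,1) = 10.6604
  k=2: S(2,0) = 11.8403; S(2,1) = 11.0400; S(2,2) = 10.2938
  k=3: S(3,0) = 12.2620; S(3,1) = 11.4332; S(3,2) = 10.6604; S(3,3) = 9.9398
Terminal payoffs V(N, i) = max(S_T - K, 0):
  V(3,0) = 2.351988; V(3,1) = 1.523162; V(3,2) = 0.750358; V(3,3) = 0.029791
Backward induction: V(k, i) = exp(-r*dt) * [p * V(k+1, i) + (1-p) * V(k+1, i+1)]; then take max(V_cont, immediate exercise) for American.
  V(2,0) = exp(-r*dt) * [p*2.351988 + (1-p)*1.523162] = 1.942974; exercise = 1.930325; V(2,0) = max -> 1.942974
  V(2,1) = exp(-r*dt) * [p*1.523162 + (1-p)*0.750358] = 1.142650; exercise = 1.130000; V(2,1) = max -> 1.142650
  V(2,2) = exp(-r*dt) * [p*0.750358 + (1-p)*0.029791] = 0.396422; exercise = 0.383772; V(2,2) = max -> 0.396422
  V(1,0) = exp(-r*dt) * [p*1.942974 + (1-p)*1.142650] = 1.548445; exercise = 1.523162; V(1,0) = max -> 1.548445
  V(1,1) = exp(-r*dt) * [p*1.142650 + (1-p)*0.396422] = 0.775642; exercise = 0.750358; V(1,1) = max -> 0.775642
  V(0,0) = exp(-r*dt) * [p*1.548445 + (1-p)*0.775642] = 1.167900; exercise = 1.130000; V(0,0) = max -> 1.167900


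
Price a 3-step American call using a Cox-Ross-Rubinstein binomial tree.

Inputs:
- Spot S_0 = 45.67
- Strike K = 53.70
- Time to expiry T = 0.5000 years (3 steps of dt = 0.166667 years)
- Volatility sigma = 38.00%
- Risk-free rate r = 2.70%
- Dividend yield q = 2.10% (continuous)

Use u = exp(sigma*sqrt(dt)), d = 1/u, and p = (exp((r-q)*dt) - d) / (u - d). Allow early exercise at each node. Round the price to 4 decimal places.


Answer: Price = V(0,0) = 1.8823

Derivation:
dt = T/N = 0.166667
u = exp(sigma*sqrt(dt)) = 1.167815; d = 1/u = 0.856300
p = (exp((r-q)*dt) - d) / (u - d) = 0.464506
Discount per step: exp(-r*dt) = 0.995510
Stock lattice S(k, i) with i counting down-moves:
  k=0: S(0,0) = 45.6700
  k=1: S(1,0) = 53.3341; S(1,1) = 39.1072
  k=2: S(2,0) = 62.2844; S(2,1) = 45.6700; S(2,2) = 33.4875
  k=3: S(3,0) = 72.7366; S(3,1) = 53.3341; S(3,2) = 39.1072; S(3,3) = 28.6754
Terminal payoffs V(N, i) = max(S_T - K, 0):
  V(3,0) = 19.036599; V(3,1) = 0.000000; V(3,2) = 0.000000; V(3,3) = 0.000000
Backward induction: V(k, i) = exp(-r*dt) * [p * V(k+1, i) + (1-p) * V(k+1, i+1)]; then take max(V_cont, immediate exercise) for American.
  V(2,0) = exp(-r*dt) * [p*19.036599 + (1-p)*0.000000] = 8.802907; exercise = 8.584359; V(2,0) = max -> 8.802907
  V(2,1) = exp(-r*dt) * [p*0.000000 + (1-p)*0.000000] = 0.000000; exercise = 0.000000; V(2,1) = max -> 0.000000
  V(2,2) = exp(-r*dt) * [p*0.000000 + (1-p)*0.000000] = 0.000000; exercise = 0.000000; V(2,2) = max -> 0.000000
  V(1,0) = exp(-r*dt) * [p*8.802907 + (1-p)*0.000000] = 4.070642; exercise = 0.000000; V(1,0) = max -> 4.070642
  V(1,1) = exp(-r*dt) * [p*0.000000 + (1-p)*0.000000] = 0.000000; exercise = 0.000000; V(1,1) = max -> 0.000000
  V(0,0) = exp(-r*dt) * [p*4.070642 + (1-p)*0.000000] = 1.882347; exercise = 0.000000; V(0,0) = max -> 1.882347


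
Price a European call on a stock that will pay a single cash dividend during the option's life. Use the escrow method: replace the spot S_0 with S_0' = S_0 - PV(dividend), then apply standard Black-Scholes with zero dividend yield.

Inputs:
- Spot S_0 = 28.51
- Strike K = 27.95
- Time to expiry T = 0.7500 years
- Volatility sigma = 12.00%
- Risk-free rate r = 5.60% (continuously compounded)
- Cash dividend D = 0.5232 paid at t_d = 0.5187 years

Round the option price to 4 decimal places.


PV(D) = D * exp(-r * t_d) = 0.5232 * 0.97137061 = 0.50822111
S_0' = S_0 - PV(D) = 28.5100 - 0.50822111 = 28.00177889
d1 = (ln(S_0'/K) + (r + sigma^2/2)*T) / (sigma*sqrt(T)) = 0.47391643
d2 = d1 - sigma*sqrt(T) = 0.36999339
exp(-rT) = 0.95886978
N(d1) = 0.68222025; N(d2) = 0.64430629
C = S_0' * N(d1) - K * exp(-rT) * N(d2) = 28.00177889 * 0.68222025 - 27.9500 * 0.95886978 * 0.64430629 = 1.8357

Answer: Price = 1.8357


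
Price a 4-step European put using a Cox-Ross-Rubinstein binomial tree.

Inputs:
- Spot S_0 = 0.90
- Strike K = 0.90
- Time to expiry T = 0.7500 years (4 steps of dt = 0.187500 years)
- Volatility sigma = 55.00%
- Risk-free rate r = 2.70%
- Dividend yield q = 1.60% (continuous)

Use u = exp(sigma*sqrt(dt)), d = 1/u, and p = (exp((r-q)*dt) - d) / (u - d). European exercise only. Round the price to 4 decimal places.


dt = T/N = 0.187500
u = exp(sigma*sqrt(dt)) = 1.268908; d = 1/u = 0.788079
p = (exp((r-q)*dt) - d) / (u - d) = 0.445034
Discount per step: exp(-r*dt) = 0.994950
Stock lattice S(k, i) with i counting down-moves:
  k=0: S(0,0) = 0.9000
  k=1: S(1,0) = 1.1420; S(1,1) = 0.7093
  k=2: S(2,0) = 1.4491; S(2,1) = 0.9000; S(2,2) = 0.5590
  k=3: S(3,0) = 1.8388; S(3,1) = 1.1420; S(3,2) = 0.7093; S(3,3) = 0.4405
  k=4: S(4,0) = 2.3333; S(4,1) = 1.4491; S(4,2) = 0.9000; S(4,3) = 0.5590; S(4,4) = 0.3472
Terminal payoffs V(N, i) = max(K - S_T, 0):
  V(4,0) = 0.000000; V(4,1) = 0.000000; V(4,2) = 0.000000; V(4,3) = 0.341038; V(4,4) = 0.552847
Backward induction: V(k, i) = exp(-r*dt) * [p * V(k+1, i) + (1-p) * V(k+1, i+1)].
  V(3,0) = exp(-r*dt) * [p*0.000000 + (1-p)*0.000000] = 0.000000
  V(3,1) = exp(-r*dt) * [p*0.000000 + (1-p)*0.000000] = 0.000000
  V(3,2) = exp(-r*dt) * [p*0.000000 + (1-p)*0.341038] = 0.188309
  V(3,3) = exp(-r*dt) * [p*0.341038 + (1-p)*0.552847] = 0.456269
  V(2,0) = exp(-r*dt) * [p*0.000000 + (1-p)*0.000000] = 0.000000
  V(2,1) = exp(-r*dt) * [p*0.000000 + (1-p)*0.188309] = 0.103977
  V(2,2) = exp(-r*dt) * [p*0.188309 + (1-p)*0.456269] = 0.335316
  V(1,0) = exp(-r*dt) * [p*0.000000 + (1-p)*0.103977] = 0.057412
  V(1,1) = exp(-r*dt) * [p*0.103977 + (1-p)*0.335316] = 0.231189
  V(0,0) = exp(-r*dt) * [p*0.057412 + (1-p)*0.231189] = 0.153075

Answer: Price = V(0,0) = 0.1531


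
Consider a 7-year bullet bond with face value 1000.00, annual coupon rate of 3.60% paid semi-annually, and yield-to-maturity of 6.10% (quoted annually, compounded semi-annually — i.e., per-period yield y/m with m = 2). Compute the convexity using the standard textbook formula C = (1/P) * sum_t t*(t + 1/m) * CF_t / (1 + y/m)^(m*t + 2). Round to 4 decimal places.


Coupon per period c = face * coupon_rate / m = 18.000000
Periods per year m = 2; per-period yield y/m = 0.030500
Number of cashflows N = 14
Cashflows (t years, CF_t, discount factor 1/(1+y/m)^(m*t), PV):
  t = 0.5000: CF_t = 18.000000, DF = 0.970403, PV = 17.467249
  t = 1.0000: CF_t = 18.000000, DF = 0.941681, PV = 16.950266
  t = 1.5000: CF_t = 18.000000, DF = 0.913810, PV = 16.448584
  t = 2.0000: CF_t = 18.000000, DF = 0.886764, PV = 15.961751
  t = 2.5000: CF_t = 18.000000, DF = 0.860518, PV = 15.489326
  t = 3.0000: CF_t = 18.000000, DF = 0.835049, PV = 15.030884
  t = 3.5000: CF_t = 18.000000, DF = 0.810334, PV = 14.586011
  t = 4.0000: CF_t = 18.000000, DF = 0.786350, PV = 14.154305
  t = 4.5000: CF_t = 18.000000, DF = 0.763076, PV = 13.735376
  t = 5.0000: CF_t = 18.000000, DF = 0.740491, PV = 13.328846
  t = 5.5000: CF_t = 18.000000, DF = 0.718575, PV = 12.934348
  t = 6.0000: CF_t = 18.000000, DF = 0.697307, PV = 12.551527
  t = 6.5000: CF_t = 18.000000, DF = 0.676669, PV = 12.180036
  t = 7.0000: CF_t = 1018.000000, DF = 0.656641, PV = 668.460628
Price P = sum_t PV_t = 859.279134
Convexity numerator sum_t t*(t + 1/m) * CF_t / (1+y/m)^(m*t + 2):
  t = 0.5000: term = 8.224292
  t = 1.0000: term = 23.942626
  t = 1.5000: term = 46.467978
  t = 2.0000: term = 75.154421
  t = 2.5000: term = 109.395081
  t = 3.0000: term = 148.620198
  t = 3.5000: term = 192.295258
  t = 4.0000: term = 239.919225
  t = 4.5000: term = 291.022834
  t = 5.0000: term = 345.166982
  t = 5.5000: term = 401.941173
  t = 6.0000: term = 460.962044
  t = 6.5000: term = 521.871956
  t = 7.0000: term = 33047.540506
Convexity = (1/P) * sum = 35912.524575 / 859.279134 = 41.793782

Answer: Convexity = 41.7938


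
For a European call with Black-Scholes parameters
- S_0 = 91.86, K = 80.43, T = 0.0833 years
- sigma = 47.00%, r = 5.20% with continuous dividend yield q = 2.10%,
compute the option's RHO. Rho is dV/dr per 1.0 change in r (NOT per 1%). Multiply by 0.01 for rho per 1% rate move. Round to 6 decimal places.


d1 = 1.0664285755; d2 = 0.9307784004
phi(d1) = 0.2259201894; exp(-qT) = 0.9982522291; exp(-rT) = 0.9956777678
N(d2) = 0.8240158975
Rho = K*T*exp(-rT)*N(d2) = 80.4300 * 0.0833 * 0.9956777678 * 0.8240158975 = 5.496895

Answer: Rho = 5.496895


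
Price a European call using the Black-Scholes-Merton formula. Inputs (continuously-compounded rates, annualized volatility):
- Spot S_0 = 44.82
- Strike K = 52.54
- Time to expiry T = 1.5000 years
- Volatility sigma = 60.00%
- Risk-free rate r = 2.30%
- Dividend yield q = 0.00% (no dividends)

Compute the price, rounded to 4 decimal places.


d1 = (ln(S/K) + (r - q + 0.5*sigma^2) * T) / (sigma * sqrt(T)) = 0.19810886
d2 = d1 - sigma * sqrt(T) = -0.53673807
exp(-rT) = 0.96608834; exp(-qT) = 1.00000000
C = S_0 * exp(-qT) * N(d1) - K * exp(-rT) * N(d2)
N(d1) = 0.57852005; N(d2) = 0.29572428
C = 44.8200 * 1.00000000 * 0.57852005 - 52.5400 * 0.96608834 * 0.29572428 = 10.9188

Answer: Price = 10.9188


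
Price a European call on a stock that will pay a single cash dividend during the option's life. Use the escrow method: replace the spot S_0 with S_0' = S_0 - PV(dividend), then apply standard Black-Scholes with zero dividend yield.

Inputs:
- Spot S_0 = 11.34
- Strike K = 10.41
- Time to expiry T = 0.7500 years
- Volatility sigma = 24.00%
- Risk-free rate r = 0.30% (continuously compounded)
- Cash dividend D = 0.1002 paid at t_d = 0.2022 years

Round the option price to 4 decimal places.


PV(D) = D * exp(-r * t_d) = 0.1002 * 0.99939358 = 0.10013924
S_0' = S_0 - PV(D) = 11.3400 - 0.10013924 = 11.23986076
d1 = (ln(S_0'/K) + (r + sigma^2/2)*T) / (sigma*sqrt(T)) = 0.48376936
d2 = d1 - sigma*sqrt(T) = 0.27592327
exp(-rT) = 0.99775253
N(d1) = 0.68572522; N(d2) = 0.60869650
C = S_0' * N(d1) - K * exp(-rT) * N(d2) = 11.23986076 * 0.68572522 - 10.4100 * 0.99775253 * 0.60869650 = 1.3852

Answer: Price = 1.3852


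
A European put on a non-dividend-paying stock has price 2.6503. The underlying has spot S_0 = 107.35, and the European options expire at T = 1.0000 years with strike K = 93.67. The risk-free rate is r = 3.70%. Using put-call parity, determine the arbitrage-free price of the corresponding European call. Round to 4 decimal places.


Answer: Call price = 19.7328

Derivation:
Put-call parity: C - P = S_0 * exp(-qT) - K * exp(-rT).
S_0 * exp(-qT) = 107.3500 * 1.00000000 = 107.35000000
K * exp(-rT) = 93.6700 * 0.96367614 = 90.26754360
C = P + S*exp(-qT) - K*exp(-rT)
C = 2.6503 + 107.35000000 - 90.26754360 = 19.7328


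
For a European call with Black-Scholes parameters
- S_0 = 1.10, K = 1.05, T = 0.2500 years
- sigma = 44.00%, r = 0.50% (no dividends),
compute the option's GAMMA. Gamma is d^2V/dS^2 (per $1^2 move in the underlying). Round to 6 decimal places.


d1 = 0.3271364347; d2 = 0.1071364347
phi(d1) = 0.3781563076; exp(-qT) = 1.0000000000; exp(-rT) = 0.9987507809
Gamma = exp(-qT) * phi(d1) / (S * sigma * sqrt(T)) = 1.0000000000 * 0.3781563076 / (1.1000 * 0.4400 * 0.5000000000) = 1.562629

Answer: Gamma = 1.562629


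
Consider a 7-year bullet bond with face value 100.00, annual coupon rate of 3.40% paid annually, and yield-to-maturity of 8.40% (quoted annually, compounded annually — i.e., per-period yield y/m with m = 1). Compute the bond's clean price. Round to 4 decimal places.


Coupon per period c = face * coupon_rate / m = 3.400000
Periods per year m = 1; per-period yield y/m = 0.084000
Number of cashflows N = 7
Cashflows (t years, CF_t, discount factor 1/(1+y/m)^(m*t), PV):
  t = 1.0000: CF_t = 3.400000, DF = 0.922509, PV = 3.136531
  t = 2.0000: CF_t = 3.400000, DF = 0.851023, PV = 2.893479
  t = 3.0000: CF_t = 3.400000, DF = 0.785077, PV = 2.669261
  t = 4.0000: CF_t = 3.400000, DF = 0.724241, PV = 2.462418
  t = 5.0000: CF_t = 3.400000, DF = 0.668119, PV = 2.271603
  t = 6.0000: CF_t = 3.400000, DF = 0.616346, PV = 2.095575
  t = 7.0000: CF_t = 103.400000, DF = 0.568585, PV = 58.791638
Price P = sum_t PV_t = 74.320507

Answer: Price = 74.3205


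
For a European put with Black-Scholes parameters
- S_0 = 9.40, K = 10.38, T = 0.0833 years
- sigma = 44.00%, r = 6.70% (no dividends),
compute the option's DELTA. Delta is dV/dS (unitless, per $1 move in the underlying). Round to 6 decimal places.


d1 = -0.6734824397; d2 = -0.8004740929
phi(d1) = 0.3179923887; exp(-qT) = 1.0000000000; exp(-rT) = 0.9944344454
N(-d1) = 0.7496797916
Delta = -exp(-qT) * N(-d1) = -1.0000000000 * 0.7496797916 = -0.749680

Answer: Delta = -0.749680


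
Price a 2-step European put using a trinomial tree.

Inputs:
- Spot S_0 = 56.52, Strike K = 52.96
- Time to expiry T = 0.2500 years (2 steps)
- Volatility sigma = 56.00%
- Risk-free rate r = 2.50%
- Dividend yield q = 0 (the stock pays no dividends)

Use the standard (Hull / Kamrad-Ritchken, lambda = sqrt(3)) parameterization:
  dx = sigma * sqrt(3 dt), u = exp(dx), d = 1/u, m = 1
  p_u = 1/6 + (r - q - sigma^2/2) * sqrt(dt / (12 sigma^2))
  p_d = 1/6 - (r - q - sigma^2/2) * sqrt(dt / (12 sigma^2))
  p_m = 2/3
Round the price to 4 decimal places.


dt = T/N = 0.125000; dx = sigma*sqrt(3*dt) = 0.342929
u = exp(dx) = 1.409068; d = 1/u = 0.709689
p_u = 0.142646, p_m = 0.666667, p_d = 0.190688
Discount per step: exp(-r*dt) = 0.996880
Stock lattice S(k, j) with j the centered position index:
  k=0: S(0,+0) = 56.5200
  k=1: S(1,-1) = 40.1116; S(1,+0) = 56.5200; S(1,+1) = 79.6405
  k=2: S(2,-2) = 28.4668; S(2,-1) = 40.1116; S(2,+0) = 56.5200; S(2,+1) = 79.6405; S(2,+2) = 112.2189
Terminal payoffs V(N, j) = max(K - S_T, 0):
  V(2,-2) = 24.493230; V(2,-1) = 12.848383; V(2,+0) = 0.000000; V(2,+1) = 0.000000; V(2,+2) = 0.000000
Backward induction: V(k, j) = exp(-r*dt) * [p_u * V(k+1, j+1) + p_m * V(k+1, j) + p_d * V(k+1, j-1)]
  V(1,-1) = exp(-r*dt) * [p_u*0.000000 + p_m*12.848383 + p_d*24.493230] = 13.194848
  V(1,+0) = exp(-r*dt) * [p_u*0.000000 + p_m*0.000000 + p_d*12.848383] = 2.442384
  V(1,+1) = exp(-r*dt) * [p_u*0.000000 + p_m*0.000000 + p_d*0.000000] = 0.000000
  V(0,+0) = exp(-r*dt) * [p_u*0.000000 + p_m*2.442384 + p_d*13.194848] = 4.131421

Answer: Price = V(0,0) = 4.1314


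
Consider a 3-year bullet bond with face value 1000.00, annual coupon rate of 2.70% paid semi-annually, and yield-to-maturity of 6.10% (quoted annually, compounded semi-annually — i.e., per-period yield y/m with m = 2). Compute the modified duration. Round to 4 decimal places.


Answer: Modified duration = 2.8103

Derivation:
Coupon per period c = face * coupon_rate / m = 13.500000
Periods per year m = 2; per-period yield y/m = 0.030500
Number of cashflows N = 6
Cashflows (t years, CF_t, discount factor 1/(1+y/m)^(m*t), PV):
  t = 0.5000: CF_t = 13.500000, DF = 0.970403, PV = 13.100437
  t = 1.0000: CF_t = 13.500000, DF = 0.941681, PV = 12.712699
  t = 1.5000: CF_t = 13.500000, DF = 0.913810, PV = 12.336438
  t = 2.0000: CF_t = 13.500000, DF = 0.886764, PV = 11.971313
  t = 2.5000: CF_t = 13.500000, DF = 0.860518, PV = 11.616995
  t = 3.0000: CF_t = 1013.500000, DF = 0.835049, PV = 846.322284
Price P = sum_t PV_t = 908.060166
First compute Macaulay numerator sum_t t * PV_t:
  t * PV_t at t = 0.5000: 6.550218
  t * PV_t at t = 1.0000: 12.712699
  t * PV_t at t = 1.5000: 18.504657
  t * PV_t at t = 2.0000: 23.942626
  t * PV_t at t = 2.5000: 29.042487
  t * PV_t at t = 3.0000: 2538.966853
Macaulay duration D = 2629.719540 / 908.060166 = 2.895975
Modified duration = D / (1 + y/m) = 2.895975 / (1 + 0.030500) = 2.810262


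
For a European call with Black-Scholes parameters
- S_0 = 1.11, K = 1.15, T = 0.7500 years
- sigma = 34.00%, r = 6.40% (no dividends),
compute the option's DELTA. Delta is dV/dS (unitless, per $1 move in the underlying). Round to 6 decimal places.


d1 = 0.1900096175; d2 = -0.1044390198
phi(d1) = 0.3918052552; exp(-qT) = 1.0000000000; exp(-rT) = 0.9531337871
N(d1) = 0.5753492029
Delta = exp(-qT) * N(d1) = 1.0000000000 * 0.5753492029 = 0.575349

Answer: Delta = 0.575349


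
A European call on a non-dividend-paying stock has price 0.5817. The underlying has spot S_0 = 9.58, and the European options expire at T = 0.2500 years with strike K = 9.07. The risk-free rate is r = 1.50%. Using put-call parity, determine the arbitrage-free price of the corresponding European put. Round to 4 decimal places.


Answer: Put price = 0.0378

Derivation:
Put-call parity: C - P = S_0 * exp(-qT) - K * exp(-rT).
S_0 * exp(-qT) = 9.5800 * 1.00000000 = 9.58000000
K * exp(-rT) = 9.0700 * 0.99625702 = 9.03605119
P = C - S*exp(-qT) + K*exp(-rT)
P = 0.5817 - 9.58000000 + 9.03605119 = 0.0378


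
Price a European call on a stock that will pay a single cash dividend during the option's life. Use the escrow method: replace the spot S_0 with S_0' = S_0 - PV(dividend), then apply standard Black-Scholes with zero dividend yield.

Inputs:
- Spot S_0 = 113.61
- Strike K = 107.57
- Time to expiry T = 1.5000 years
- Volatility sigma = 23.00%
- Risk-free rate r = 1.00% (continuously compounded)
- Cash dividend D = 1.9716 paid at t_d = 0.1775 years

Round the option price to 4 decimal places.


Answer: Price = 15.2306

Derivation:
PV(D) = D * exp(-r * t_d) = 1.9716 * 0.99822657 = 1.96810351
S_0' = S_0 - PV(D) = 113.6100 - 1.96810351 = 111.64189649
d1 = (ln(S_0'/K) + (r + sigma^2/2)*T) / (sigma*sqrt(T)) = 0.32599371
d2 = d1 - sigma*sqrt(T) = 0.04430239
exp(-rT) = 0.98511194
N(d1) = 0.62778544; N(d2) = 0.51766832
C = S_0' * N(d1) - K * exp(-rT) * N(d2) = 111.64189649 * 0.62778544 - 107.5700 * 0.98511194 * 0.51766832 = 15.2306


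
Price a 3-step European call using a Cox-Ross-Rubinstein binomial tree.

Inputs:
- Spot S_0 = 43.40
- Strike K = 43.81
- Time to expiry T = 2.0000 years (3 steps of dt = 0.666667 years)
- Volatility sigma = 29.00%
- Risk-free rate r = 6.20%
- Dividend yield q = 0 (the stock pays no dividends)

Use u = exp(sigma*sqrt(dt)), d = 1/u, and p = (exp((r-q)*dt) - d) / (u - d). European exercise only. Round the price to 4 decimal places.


Answer: Price = V(0,0) = 9.7401

Derivation:
dt = T/N = 0.666667
u = exp(sigma*sqrt(dt)) = 1.267167; d = 1/u = 0.789162
p = (exp((r-q)*dt) - d) / (u - d) = 0.529361
Discount per step: exp(-r*dt) = 0.959509
Stock lattice S(k, i) with i counting down-moves:
  k=0: S(0,0) = 43.4000
  k=1: S(1,0) = 54.9951; S(1,1) = 34.2496
  k=2: S(2,0) = 69.6880; S(2,1) = 43.4000; S(2,2) = 27.0285
  k=3: S(3,0) = 88.3063; S(3,1) = 54.9951; S(3,2) = 34.2496; S(3,3) = 21.3298
Terminal payoffs V(N, i) = max(S_T - K, 0):
  V(3,0) = 44.496301; V(3,1) = 11.185065; V(3,2) = 0.000000; V(3,3) = 0.000000
Backward induction: V(k, i) = exp(-r*dt) * [p * V(k+1, i) + (1-p) * V(k+1, i+1)].
  V(2,0) = exp(-r*dt) * [p*44.496301 + (1-p)*11.185065] = 27.651853
  V(2,1) = exp(-r*dt) * [p*11.185065 + (1-p)*0.000000] = 5.681198
  V(2,2) = exp(-r*dt) * [p*0.000000 + (1-p)*0.000000] = 0.000000
  V(1,0) = exp(-r*dt) * [p*27.651853 + (1-p)*5.681198] = 16.610653
  V(1,1) = exp(-r*dt) * [p*5.681198 + (1-p)*0.000000] = 2.885634
  V(0,0) = exp(-r*dt) * [p*16.610653 + (1-p)*2.885634] = 9.740102


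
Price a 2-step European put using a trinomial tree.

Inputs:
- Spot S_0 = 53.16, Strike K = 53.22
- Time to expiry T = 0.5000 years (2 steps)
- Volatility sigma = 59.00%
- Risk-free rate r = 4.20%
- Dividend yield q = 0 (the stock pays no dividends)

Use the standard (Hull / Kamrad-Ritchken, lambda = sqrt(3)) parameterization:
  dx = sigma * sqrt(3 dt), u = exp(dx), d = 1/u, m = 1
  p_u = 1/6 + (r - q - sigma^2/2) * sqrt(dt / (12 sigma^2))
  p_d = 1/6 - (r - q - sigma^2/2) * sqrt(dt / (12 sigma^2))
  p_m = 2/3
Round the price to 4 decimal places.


Answer: Price = V(0,0) = 6.8914

Derivation:
dt = T/N = 0.250000; dx = sigma*sqrt(3*dt) = 0.510955
u = exp(dx) = 1.666882; d = 1/u = 0.599922
p_u = 0.134362, p_m = 0.666667, p_d = 0.198971
Discount per step: exp(-r*dt) = 0.989555
Stock lattice S(k, j) with j the centered position index:
  k=0: S(0,+0) = 53.1600
  k=1: S(1,-1) = 31.8919; S(1,+0) = 53.1600; S(1,+1) = 88.6115
  k=2: S(2,-2) = 19.1326; S(2,-1) = 31.8919; S(2,+0) = 53.1600; S(2,+1) = 88.6115; S(2,+2) = 147.7049
Terminal payoffs V(N, j) = max(K - S_T, 0):
  V(2,-2) = 34.087351; V(2,-1) = 21.328126; V(2,+0) = 0.060000; V(2,+1) = 0.000000; V(2,+2) = 0.000000
Backward induction: V(k, j) = exp(-r*dt) * [p_u * V(k+1, j+1) + p_m * V(k+1, j) + p_d * V(k+1, j-1)]
  V(1,-1) = exp(-r*dt) * [p_u*0.060000 + p_m*21.328126 + p_d*34.087351] = 20.789777
  V(1,+0) = exp(-r*dt) * [p_u*0.000000 + p_m*0.060000 + p_d*21.328126] = 4.238943
  V(1,+1) = exp(-r*dt) * [p_u*0.000000 + p_m*0.000000 + p_d*0.060000] = 0.011814
  V(0,+0) = exp(-r*dt) * [p_u*0.011814 + p_m*4.238943 + p_d*20.789777] = 6.891379


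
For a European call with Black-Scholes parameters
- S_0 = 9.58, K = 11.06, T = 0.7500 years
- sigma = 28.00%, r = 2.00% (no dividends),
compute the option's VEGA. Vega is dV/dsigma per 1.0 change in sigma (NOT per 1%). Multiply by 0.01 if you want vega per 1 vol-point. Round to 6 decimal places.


Answer: Vega = 3.043847

Derivation:
d1 = -0.4093306356; d2 = -0.6518177487
phi(d1) = 0.3668822534; exp(-qT) = 1.0000000000; exp(-rT) = 0.9851119396
Vega = S * exp(-qT) * phi(d1) * sqrt(T) = 9.5800 * 1.0000000000 * 0.3668822534 * 0.8660254038 = 3.043847


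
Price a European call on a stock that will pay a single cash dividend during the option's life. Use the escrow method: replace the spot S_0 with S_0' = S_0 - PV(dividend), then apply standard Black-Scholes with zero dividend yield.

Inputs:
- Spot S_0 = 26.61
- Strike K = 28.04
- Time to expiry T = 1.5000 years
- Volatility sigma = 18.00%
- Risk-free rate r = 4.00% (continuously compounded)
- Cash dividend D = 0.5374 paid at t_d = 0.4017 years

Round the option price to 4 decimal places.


Answer: Price = 2.1441

Derivation:
PV(D) = D * exp(-r * t_d) = 0.5374 * 0.98406040 = 0.52883406
S_0' = S_0 - PV(D) = 26.6100 - 0.52883406 = 26.08116594
d1 = (ln(S_0'/K) + (r + sigma^2/2)*T) / (sigma*sqrt(T)) = 0.05389503
d2 = d1 - sigma*sqrt(T) = -0.16655904
exp(-rT) = 0.94176453
N(d1) = 0.52149060; N(d2) = 0.43385851
C = S_0' * N(d1) - K * exp(-rT) * N(d2) = 26.08116594 * 0.52149060 - 28.0400 * 0.94176453 * 0.43385851 = 2.1441


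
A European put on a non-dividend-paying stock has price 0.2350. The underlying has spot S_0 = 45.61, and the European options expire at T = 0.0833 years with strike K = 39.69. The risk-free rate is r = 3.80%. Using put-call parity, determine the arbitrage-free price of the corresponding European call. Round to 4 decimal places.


Put-call parity: C - P = S_0 * exp(-qT) - K * exp(-rT).
S_0 * exp(-qT) = 45.6100 * 1.00000000 = 45.61000000
K * exp(-rT) = 39.6900 * 0.99683960 = 39.56456391
C = P + S*exp(-qT) - K*exp(-rT)
C = 0.2350 + 45.61000000 - 39.56456391 = 6.2804

Answer: Call price = 6.2804


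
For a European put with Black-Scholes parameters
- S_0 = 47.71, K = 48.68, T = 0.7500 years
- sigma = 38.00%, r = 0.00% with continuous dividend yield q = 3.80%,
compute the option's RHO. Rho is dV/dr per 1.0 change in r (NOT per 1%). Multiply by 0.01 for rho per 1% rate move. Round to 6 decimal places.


Answer: Rho = -22.731005

Derivation:
d1 = 0.0167819053; d2 = -0.3123077481
phi(d1) = 0.3988861068; exp(-qT) = 0.9719022941; exp(-rT) = 1.0000000000
N(-d2) = 0.6225966739
Rho = -K*T*exp(-rT)*N(-d2) = -48.6800 * 0.7500 * 1.0000000000 * 0.6225966739 = -22.731005


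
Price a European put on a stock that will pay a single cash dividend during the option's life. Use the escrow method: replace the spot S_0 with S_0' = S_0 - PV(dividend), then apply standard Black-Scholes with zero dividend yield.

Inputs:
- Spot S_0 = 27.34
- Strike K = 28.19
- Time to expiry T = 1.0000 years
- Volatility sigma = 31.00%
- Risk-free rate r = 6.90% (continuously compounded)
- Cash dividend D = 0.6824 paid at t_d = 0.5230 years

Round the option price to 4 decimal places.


Answer: Price = 3.0814

Derivation:
PV(D) = D * exp(-r * t_d) = 0.6824 * 0.96455637 = 0.65821327
S_0' = S_0 - PV(D) = 27.3400 - 0.65821327 = 26.68178673
d1 = (ln(S_0'/K) + (r + sigma^2/2)*T) / (sigma*sqrt(T)) = 0.20020607
d2 = d1 - sigma*sqrt(T) = -0.10979393
exp(-rT) = 0.93332668
N(-d1) = 0.42065971; N(-d2) = 0.54371360
P = K * exp(-rT) * N(-d2) - S_0' * N(-d1) = 28.1900 * 0.93332668 * 0.54371360 - 26.68178673 * 0.42065971 = 3.0814


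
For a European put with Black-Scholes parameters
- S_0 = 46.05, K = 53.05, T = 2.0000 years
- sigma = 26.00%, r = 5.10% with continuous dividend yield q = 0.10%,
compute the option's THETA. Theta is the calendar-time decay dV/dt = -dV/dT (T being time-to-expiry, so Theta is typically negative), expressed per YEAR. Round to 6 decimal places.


Answer: Theta = -0.196197

Derivation:
d1 = 0.0709633264; d2 = -0.2967321998
phi(d1) = 0.3979390484; exp(-qT) = 0.9980019987; exp(-rT) = 0.9030295517
Theta = -S*exp(-qT)*phi(d1)*sigma/(2*sqrt(T)) + r*K*exp(-rT)*N(-d2) - q*S*exp(-qT)*N(-d1)
N(-d1) = 0.4717134716; N(-d2) = 0.6166645141; sqrt(T) = 1.4142135624
Term 1 = -46.0500 * 0.9980019987 * 0.3979390484 * 0.2600 / (2 * 1.4142135624) = -1.6811480343
Term 2 = 0.0510 * 53.0500 * 0.9030295517 * 0.6166645141 = 1.5066295631
Term 3 = -0.0010 * 46.0500 * 0.9980019987 * 0.4717134716 = -0.0216790040
Theta = -1.6811480343 + (1.5066295631) + (-0.0216790040) = -0.196197


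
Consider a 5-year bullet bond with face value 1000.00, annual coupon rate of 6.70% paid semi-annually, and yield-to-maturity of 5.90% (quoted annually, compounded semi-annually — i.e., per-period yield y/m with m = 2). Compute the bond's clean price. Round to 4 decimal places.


Coupon per period c = face * coupon_rate / m = 33.500000
Periods per year m = 2; per-period yield y/m = 0.029500
Number of cashflows N = 10
Cashflows (t years, CF_t, discount factor 1/(1+y/m)^(m*t), PV):
  t = 0.5000: CF_t = 33.500000, DF = 0.971345, PV = 32.540068
  t = 1.0000: CF_t = 33.500000, DF = 0.943512, PV = 31.607643
  t = 1.5000: CF_t = 33.500000, DF = 0.916476, PV = 30.701935
  t = 2.0000: CF_t = 33.500000, DF = 0.890214, PV = 29.822181
  t = 2.5000: CF_t = 33.500000, DF = 0.864706, PV = 28.967636
  t = 3.0000: CF_t = 33.500000, DF = 0.839928, PV = 28.137577
  t = 3.5000: CF_t = 33.500000, DF = 0.815860, PV = 27.331304
  t = 4.0000: CF_t = 33.500000, DF = 0.792482, PV = 26.548134
  t = 4.5000: CF_t = 33.500000, DF = 0.769773, PV = 25.787405
  t = 5.0000: CF_t = 1033.500000, DF = 0.747716, PV = 772.764159
Price P = sum_t PV_t = 1034.208043

Answer: Price = 1034.2080


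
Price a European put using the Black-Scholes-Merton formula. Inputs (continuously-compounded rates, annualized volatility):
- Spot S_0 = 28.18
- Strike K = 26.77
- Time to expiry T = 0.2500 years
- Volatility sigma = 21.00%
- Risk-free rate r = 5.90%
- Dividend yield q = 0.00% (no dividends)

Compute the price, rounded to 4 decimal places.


Answer: Price = 0.4599

Derivation:
d1 = (ln(S/K) + (r - q + 0.5*sigma^2) * T) / (sigma * sqrt(T)) = 0.68183951
d2 = d1 - sigma * sqrt(T) = 0.57683951
exp(-rT) = 0.98535825; exp(-qT) = 1.00000000
P = K * exp(-rT) * N(-d2) - S_0 * exp(-qT) * N(-d1)
N(-d1) = 0.24767022; N(-d2) = 0.28202394
P = 26.7700 * 0.98535825 * 0.28202394 - 28.1800 * 1.00000000 * 0.24767022 = 0.4599


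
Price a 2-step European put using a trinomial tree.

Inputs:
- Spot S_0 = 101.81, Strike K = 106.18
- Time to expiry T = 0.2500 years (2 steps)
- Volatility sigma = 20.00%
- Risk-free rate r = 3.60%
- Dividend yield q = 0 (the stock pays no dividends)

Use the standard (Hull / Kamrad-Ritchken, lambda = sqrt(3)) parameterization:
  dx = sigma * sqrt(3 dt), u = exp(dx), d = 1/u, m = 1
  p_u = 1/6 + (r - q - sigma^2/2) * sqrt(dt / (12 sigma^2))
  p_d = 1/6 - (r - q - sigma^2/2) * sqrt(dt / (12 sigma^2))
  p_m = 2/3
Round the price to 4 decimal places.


dt = T/N = 0.125000; dx = sigma*sqrt(3*dt) = 0.122474
u = exp(dx) = 1.130290; d = 1/u = 0.884728
p_u = 0.174832, p_m = 0.666667, p_d = 0.158502
Discount per step: exp(-r*dt) = 0.995510
Stock lattice S(k, j) with j the centered position index:
  k=0: S(0,+0) = 101.8100
  k=1: S(1,-1) = 90.0742; S(1,+0) = 101.8100; S(1,+1) = 115.0749
  k=2: S(2,-2) = 79.6912; S(2,-1) = 90.0742; S(2,+0) = 101.8100; S(2,+1) = 115.0749; S(2,+2) = 130.0680
Terminal payoffs V(N, j) = max(K - S_T, 0):
  V(2,-2) = 26.488785; V(2,-1) = 16.105794; V(2,+0) = 4.370000; V(2,+1) = 0.000000; V(2,+2) = 0.000000
Backward induction: V(k, j) = exp(-r*dt) * [p_u * V(k+1, j+1) + p_m * V(k+1, j) + p_d * V(k+1, j-1)]
  V(1,-1) = exp(-r*dt) * [p_u*4.370000 + p_m*16.105794 + p_d*26.488785] = 15.629237
  V(1,+0) = exp(-r*dt) * [p_u*0.000000 + p_m*4.370000 + p_d*16.105794] = 5.441587
  V(1,+1) = exp(-r*dt) * [p_u*0.000000 + p_m*0.000000 + p_d*4.370000] = 0.689542
  V(0,+0) = exp(-r*dt) * [p_u*0.689542 + p_m*5.441587 + p_d*15.629237] = 6.197587

Answer: Price = V(0,0) = 6.1976


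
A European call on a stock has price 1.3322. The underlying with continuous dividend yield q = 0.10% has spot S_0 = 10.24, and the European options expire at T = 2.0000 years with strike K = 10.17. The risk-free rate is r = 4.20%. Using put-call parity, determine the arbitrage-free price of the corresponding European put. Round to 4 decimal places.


Answer: Put price = 0.4633

Derivation:
Put-call parity: C - P = S_0 * exp(-qT) - K * exp(-rT).
S_0 * exp(-qT) = 10.2400 * 0.99800200 = 10.21954047
K * exp(-rT) = 10.1700 * 0.91943126 = 9.35061587
P = C - S*exp(-qT) + K*exp(-rT)
P = 1.3322 - 10.21954047 + 9.35061587 = 0.4633
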